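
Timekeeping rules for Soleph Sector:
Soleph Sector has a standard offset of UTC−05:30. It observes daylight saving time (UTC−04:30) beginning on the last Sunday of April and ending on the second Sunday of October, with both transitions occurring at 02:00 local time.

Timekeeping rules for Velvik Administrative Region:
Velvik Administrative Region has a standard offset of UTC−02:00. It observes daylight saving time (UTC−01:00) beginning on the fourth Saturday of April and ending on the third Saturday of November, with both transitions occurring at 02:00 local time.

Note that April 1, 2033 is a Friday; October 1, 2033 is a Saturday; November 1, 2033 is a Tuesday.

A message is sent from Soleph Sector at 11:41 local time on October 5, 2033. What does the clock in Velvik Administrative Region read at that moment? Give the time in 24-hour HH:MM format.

1 April 2033 is a Friday, so Sundays fall on 3, 10, 17, 24; the last is April 24.
1 October 2033 is a Saturday, so the first Sunday is October 2 and the second is October 9.
October 5, 2033 lies within the daylight-saving period (24 April – 9 October), so Soleph Sector is on daylight time, UTC−04:30.
11:41 Soleph Sector + 4h30m = 16:11 UTC.
1 April 2033 is a Friday, so the first Saturday is April 2 and the fourth is April 23.
1 November 2033 is a Tuesday, so the first Saturday is November 5 and the third is November 19.
At the standard offset (UTC−02:00), 16:11 UTC − 2h = 14:11 Velvik Administrative Region standard time.
Daylight saving runs 23 April – 19 November; the standard-time date in Velvik Administrative Region, October 5, 2033, is inside that window, so Velvik Administrative Region is at UTC−01:00.
16:11 UTC − 1h = 15:11 Velvik Administrative Region.

15:11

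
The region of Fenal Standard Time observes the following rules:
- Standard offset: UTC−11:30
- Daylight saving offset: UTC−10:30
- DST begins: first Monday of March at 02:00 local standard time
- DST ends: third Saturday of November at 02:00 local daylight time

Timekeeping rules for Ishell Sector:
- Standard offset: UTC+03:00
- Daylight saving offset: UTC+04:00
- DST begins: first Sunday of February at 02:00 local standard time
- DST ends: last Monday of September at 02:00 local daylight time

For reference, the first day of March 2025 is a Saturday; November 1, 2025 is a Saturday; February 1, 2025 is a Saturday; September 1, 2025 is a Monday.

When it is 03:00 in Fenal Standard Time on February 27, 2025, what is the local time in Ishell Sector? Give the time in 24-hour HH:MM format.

18:30

1 March 2025 is a Saturday, so the first Monday is March 3.
1 November 2025 is a Saturday, so the first Saturday is November 1 and the third is November 15.
Daylight saving runs 3 March – 15 November; February 27, 2025 is outside that window, so Fenal Standard Time is on standard time at UTC−11:30.
03:00 Fenal Standard Time + 11h30m = 14:30 UTC.
1 February 2025 is a Saturday, so the first Sunday is February 2.
1 September 2025 is a Monday, so Mondays fall on 1, 8, 15, 22, 29; the last is September 29.
At the standard offset (UTC+03:00), 14:30 UTC + 3h = 17:30 Ishell Sector standard time.
The standard-time date in Ishell Sector, February 27, 2025, falls between 2 February and 29 September, so daylight saving is in effect and Ishell Sector is at UTC+04:00.
14:30 UTC + 4h = 18:30 Ishell Sector.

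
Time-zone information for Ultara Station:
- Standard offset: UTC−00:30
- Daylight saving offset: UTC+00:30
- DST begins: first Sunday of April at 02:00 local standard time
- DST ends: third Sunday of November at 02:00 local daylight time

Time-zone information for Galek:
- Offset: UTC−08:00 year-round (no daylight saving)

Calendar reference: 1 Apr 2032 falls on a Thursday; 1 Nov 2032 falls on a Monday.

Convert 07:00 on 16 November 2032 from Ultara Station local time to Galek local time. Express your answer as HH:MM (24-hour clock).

22:30

1 April 2032 is a Thursday, so the first Sunday is April 4.
1 November 2032 is a Monday, so the first Sunday is November 7 and the third is November 21.
16 November 2032 lies within the daylight-saving period (4 April – 21 November), so Ultara Station is on daylight time, UTC+00:30.
07:00 Ultara Station − 0h30m = 06:30 UTC.
Galek has no daylight saving, so its offset is UTC−08:00 year-round.
06:30 UTC − 8h = 22:30 Galek (rolling into the previous day, 15 November 2032).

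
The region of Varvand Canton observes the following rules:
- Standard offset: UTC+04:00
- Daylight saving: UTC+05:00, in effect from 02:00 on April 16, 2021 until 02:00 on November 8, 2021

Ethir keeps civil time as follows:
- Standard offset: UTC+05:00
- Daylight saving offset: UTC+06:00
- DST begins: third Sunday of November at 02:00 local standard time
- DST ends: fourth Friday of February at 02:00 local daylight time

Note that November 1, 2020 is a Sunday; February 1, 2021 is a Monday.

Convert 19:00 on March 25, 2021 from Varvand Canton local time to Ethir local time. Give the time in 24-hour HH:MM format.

Daylight saving runs 16 April – 8 November; March 25, 2021 is outside that window, so Varvand Canton is on standard time at UTC+04:00.
19:00 Varvand Canton − 4h = 15:00 UTC.
1 November 2020 is a Sunday, so the first Sunday is November 1 and the third is November 15.
1 February 2021 is a Monday, so the first Friday is February 5 and the fourth is February 26.
At the standard offset (UTC+05:00), 15:00 UTC + 5h = 20:00 Ethir standard time.
Daylight saving runs 15 November 2020 – 26 February 2021; the standard-time date in Ethir, March 25, 2021, is outside that window, so Ethir is on standard time at UTC+05:00.
15:00 UTC + 5h = 20:00 Ethir.

20:00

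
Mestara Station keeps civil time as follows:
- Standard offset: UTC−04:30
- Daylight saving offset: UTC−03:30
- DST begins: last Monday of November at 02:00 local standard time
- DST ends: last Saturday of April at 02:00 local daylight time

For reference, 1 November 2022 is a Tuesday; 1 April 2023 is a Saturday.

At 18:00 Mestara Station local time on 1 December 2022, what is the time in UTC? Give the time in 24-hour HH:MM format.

1 November 2022 is a Tuesday, so Mondays fall on 7, 14, 21, 28; the last is November 28.
1 April 2023 is a Saturday, so Saturdays fall on 1, 8, 15, 22, 29; the last is April 29.
1 December 2022 lies within the daylight-saving period (28 November 2022 – 29 April 2023), so Mestara Station is on daylight time, UTC−03:30.
18:00 local + 3h30m = 21:30 UTC.

21:30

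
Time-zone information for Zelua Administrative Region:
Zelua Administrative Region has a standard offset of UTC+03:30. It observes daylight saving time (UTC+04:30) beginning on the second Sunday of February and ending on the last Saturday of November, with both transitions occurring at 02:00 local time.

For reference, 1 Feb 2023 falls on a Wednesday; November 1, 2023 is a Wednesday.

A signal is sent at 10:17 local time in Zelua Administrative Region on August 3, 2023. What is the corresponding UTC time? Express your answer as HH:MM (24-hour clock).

05:47

1 February 2023 is a Wednesday, so the first Sunday is February 5 and the second is February 12.
1 November 2023 is a Wednesday, so Saturdays fall on 4, 11, 18, 25; the last is November 25.
Daylight saving runs 12 February – 25 November; August 3, 2023 is inside that window, so Zelua Administrative Region is at UTC+04:30.
10:17 local − 4h30m = 05:47 UTC.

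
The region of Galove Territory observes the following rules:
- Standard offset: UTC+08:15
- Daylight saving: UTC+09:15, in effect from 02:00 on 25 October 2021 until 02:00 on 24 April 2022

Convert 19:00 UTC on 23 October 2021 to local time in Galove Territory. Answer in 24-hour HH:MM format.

03:15

At the standard offset (UTC+08:15), 19:00 UTC + 8h15m = 03:15 Galove Territory standard time (rolling into the next day, 24 October 2021).
Daylight saving runs 25 October 2021 – 24 April 2022; the standard-time date in Galove Territory, 24 October 2021, is outside that window, so Galove Territory is on standard time at UTC+08:15.
19:00 UTC + 8h15m = 03:15 local (rolling into the next day, 24 October 2021).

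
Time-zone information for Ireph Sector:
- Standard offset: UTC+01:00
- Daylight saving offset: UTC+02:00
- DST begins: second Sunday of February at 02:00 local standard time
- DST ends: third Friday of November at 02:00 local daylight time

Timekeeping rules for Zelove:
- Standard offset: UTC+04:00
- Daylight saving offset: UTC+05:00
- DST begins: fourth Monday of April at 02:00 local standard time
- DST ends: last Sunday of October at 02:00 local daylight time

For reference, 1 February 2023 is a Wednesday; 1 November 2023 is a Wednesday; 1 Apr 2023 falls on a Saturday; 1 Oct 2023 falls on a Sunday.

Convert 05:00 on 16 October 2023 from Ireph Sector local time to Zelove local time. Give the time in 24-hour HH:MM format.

08:00

1 February 2023 is a Wednesday, so the first Sunday is February 5 and the second is February 12.
1 November 2023 is a Wednesday, so the first Friday is November 3 and the third is November 17.
Daylight saving runs 12 February – 17 November; 16 October 2023 is inside that window, so Ireph Sector is at UTC+02:00.
05:00 Ireph Sector − 2h = 03:00 UTC.
1 April 2023 is a Saturday, so the first Monday is April 3 and the fourth is April 24.
1 October 2023 is a Sunday, so Sundays fall on 1, 8, 15, 22, 29; the last is October 29.
At the standard offset (UTC+04:00), 03:00 UTC + 4h = 07:00 Zelove standard time.
Daylight saving runs 24 April – 29 October; the standard-time date in Zelove, 16 October 2023, is inside that window, so Zelove is at UTC+05:00.
03:00 UTC + 5h = 08:00 Zelove.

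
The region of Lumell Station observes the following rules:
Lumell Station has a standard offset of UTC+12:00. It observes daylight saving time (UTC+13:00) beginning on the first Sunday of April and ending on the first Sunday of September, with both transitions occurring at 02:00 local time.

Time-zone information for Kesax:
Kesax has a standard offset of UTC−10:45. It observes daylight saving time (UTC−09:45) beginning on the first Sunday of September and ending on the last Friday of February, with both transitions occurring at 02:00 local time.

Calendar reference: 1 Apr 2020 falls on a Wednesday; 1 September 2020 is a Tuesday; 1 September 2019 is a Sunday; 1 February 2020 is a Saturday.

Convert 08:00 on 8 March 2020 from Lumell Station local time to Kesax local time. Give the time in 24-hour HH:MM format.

1 April 2020 is a Wednesday, so the first Sunday is April 5.
1 September 2020 is a Tuesday, so the first Sunday is September 6.
8 March 2020 is outside the daylight-saving period (5 April – 6 September), so Lumell Station is on standard time, UTC+12:00.
08:00 Lumell Station − 12h = 20:00 UTC (rolling into the previous day, 7 March 2020).
1 September 2019 is a Sunday, so the first Sunday is September 1.
1 February 2020 is a Saturday, so Fridays fall on 7, 14, 21, 28; the last is February 28.
At the standard offset (UTC−10:45), 20:00 UTC − 10h45m = 09:15 Kesax standard time.
The standard-time date in Kesax, 7 March 2020, does not fall between 1 September 2019 and 28 February 2020, so daylight saving is not in effect and Kesax is at UTC−10:45.
20:00 UTC − 10h45m = 09:15 Kesax.

09:15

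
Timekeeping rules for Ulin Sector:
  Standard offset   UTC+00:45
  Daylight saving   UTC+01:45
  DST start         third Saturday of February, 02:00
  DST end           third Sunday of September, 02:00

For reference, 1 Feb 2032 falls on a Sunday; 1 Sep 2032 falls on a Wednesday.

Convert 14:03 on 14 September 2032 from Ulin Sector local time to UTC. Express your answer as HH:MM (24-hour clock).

1 February 2032 is a Sunday, so the first Saturday is February 7 and the third is February 21.
1 September 2032 is a Wednesday, so the first Sunday is September 5 and the third is September 19.
Daylight saving runs 21 February – 19 September; 14 September 2032 is inside that window, so Ulin Sector is at UTC+01:45.
14:03 local − 1h45m = 12:18 UTC.

12:18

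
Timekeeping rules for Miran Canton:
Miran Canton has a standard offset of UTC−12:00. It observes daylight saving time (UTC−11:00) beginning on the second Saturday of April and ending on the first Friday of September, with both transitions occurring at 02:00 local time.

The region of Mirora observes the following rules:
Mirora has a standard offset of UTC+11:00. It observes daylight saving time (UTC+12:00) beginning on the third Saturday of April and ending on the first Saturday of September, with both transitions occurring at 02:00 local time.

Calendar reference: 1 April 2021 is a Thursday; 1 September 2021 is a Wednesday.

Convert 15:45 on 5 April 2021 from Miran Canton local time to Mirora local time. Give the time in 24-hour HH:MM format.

14:45

1 April 2021 is a Thursday, so the first Saturday is April 3 and the second is April 10.
1 September 2021 is a Wednesday, so the first Friday is September 3.
5 April 2021 is outside the daylight-saving period (10 April – 3 September), so Miran Canton is on standard time, UTC−12:00.
15:45 Miran Canton + 12h = 03:45 UTC (rolling into the next day, 6 April 2021).
1 April 2021 is a Thursday, so the first Saturday is April 3 and the third is April 17.
1 September 2021 is a Wednesday, so the first Saturday is September 4.
At the standard offset (UTC+11:00), 03:45 UTC + 11h = 14:45 Mirora standard time.
The standard-time date in Mirora, 6 April 2021, does not fall between 17 April and 4 September, so daylight saving is not in effect and Mirora is at UTC+11:00.
03:45 UTC + 11h = 14:45 Mirora.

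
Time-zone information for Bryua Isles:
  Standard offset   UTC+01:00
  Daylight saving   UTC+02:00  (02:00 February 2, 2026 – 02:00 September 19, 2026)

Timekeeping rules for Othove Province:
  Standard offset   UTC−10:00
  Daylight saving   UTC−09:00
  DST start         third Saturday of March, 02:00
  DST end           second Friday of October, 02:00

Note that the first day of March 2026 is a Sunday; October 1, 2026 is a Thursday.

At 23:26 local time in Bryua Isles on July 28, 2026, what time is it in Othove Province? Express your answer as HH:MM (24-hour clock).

July 28, 2026 lies within the daylight-saving period (2 February – 19 September), so Bryua Isles is on daylight time, UTC+02:00.
23:26 Bryua Isles − 2h = 21:26 UTC.
1 March 2026 is a Sunday, so the first Saturday is March 7 and the third is March 21.
1 October 2026 is a Thursday, so the first Friday is October 2 and the second is October 9.
At the standard offset (UTC−10:00), 21:26 UTC − 10h = 11:26 Othove Province standard time.
Daylight saving runs 21 March – 9 October; the standard-time date in Othove Province, July 28, 2026, is inside that window, so Othove Province is at UTC−09:00.
21:26 UTC − 9h = 12:26 Othove Province.

12:26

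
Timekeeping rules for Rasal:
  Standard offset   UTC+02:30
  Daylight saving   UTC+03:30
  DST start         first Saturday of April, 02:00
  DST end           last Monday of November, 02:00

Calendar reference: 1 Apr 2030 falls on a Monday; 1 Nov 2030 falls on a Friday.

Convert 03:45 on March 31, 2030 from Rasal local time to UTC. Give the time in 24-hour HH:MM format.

1 April 2030 is a Monday, so the first Saturday is April 6.
1 November 2030 is a Friday, so Mondays fall on 4, 11, 18, 25; the last is November 25.
March 31, 2030 is outside the daylight-saving period (6 April – 25 November), so Rasal is on standard time, UTC+02:30.
03:45 local − 2h30m = 01:15 UTC.

01:15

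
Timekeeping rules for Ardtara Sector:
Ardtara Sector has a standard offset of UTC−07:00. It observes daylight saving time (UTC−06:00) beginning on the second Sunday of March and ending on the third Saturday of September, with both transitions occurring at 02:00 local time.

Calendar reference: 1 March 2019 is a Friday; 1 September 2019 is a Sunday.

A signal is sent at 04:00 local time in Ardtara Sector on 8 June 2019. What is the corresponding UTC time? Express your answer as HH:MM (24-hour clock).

1 March 2019 is a Friday, so the first Sunday is March 3 and the second is March 10.
1 September 2019 is a Sunday, so the first Saturday is September 7 and the third is September 21.
8 June 2019 lies within the daylight-saving period (10 March – 21 September), so Ardtara Sector is on daylight time, UTC−06:00.
04:00 local + 6h = 10:00 UTC.

10:00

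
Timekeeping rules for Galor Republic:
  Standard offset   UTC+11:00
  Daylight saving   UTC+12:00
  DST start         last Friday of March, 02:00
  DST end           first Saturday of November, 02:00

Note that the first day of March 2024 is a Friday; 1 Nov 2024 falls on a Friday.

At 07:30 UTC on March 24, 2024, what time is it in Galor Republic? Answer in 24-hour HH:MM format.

18:30

1 March 2024 is a Friday, so Fridays fall on 1, 8, 15, 22, 29; the last is March 29.
1 November 2024 is a Friday, so the first Saturday is November 2.
At the standard offset (UTC+11:00), 07:30 UTC + 11h = 18:30 Galor Republic standard time.
The standard-time date in Galor Republic, March 24, 2024, does not fall between 29 March and 2 November, so daylight saving is not in effect and Galor Republic is at UTC+11:00.
07:30 UTC + 11h = 18:30 local.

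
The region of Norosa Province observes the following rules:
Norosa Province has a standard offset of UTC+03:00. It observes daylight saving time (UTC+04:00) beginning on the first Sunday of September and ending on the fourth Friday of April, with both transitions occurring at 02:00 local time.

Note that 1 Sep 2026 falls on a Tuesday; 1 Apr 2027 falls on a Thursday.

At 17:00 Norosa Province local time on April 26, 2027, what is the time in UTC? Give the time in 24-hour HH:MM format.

1 September 2026 is a Tuesday, so the first Sunday is September 6.
1 April 2027 is a Thursday, so the first Friday is April 2 and the fourth is April 23.
Daylight saving runs 6 September 2026 – 23 April 2027; April 26, 2027 is outside that window, so Norosa Province is on standard time at UTC+03:00.
17:00 local − 3h = 14:00 UTC.

14:00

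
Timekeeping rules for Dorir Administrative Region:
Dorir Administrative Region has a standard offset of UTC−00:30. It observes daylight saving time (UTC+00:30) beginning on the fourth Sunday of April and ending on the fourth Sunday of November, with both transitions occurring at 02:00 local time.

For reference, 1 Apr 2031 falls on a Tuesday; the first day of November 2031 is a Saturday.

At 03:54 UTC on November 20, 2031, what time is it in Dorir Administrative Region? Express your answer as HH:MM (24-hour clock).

1 April 2031 is a Tuesday, so the first Sunday is April 6 and the fourth is April 27.
1 November 2031 is a Saturday, so the first Sunday is November 2 and the fourth is November 23.
At the standard offset (UTC−00:30), 03:54 UTC − 0h30m = 03:24 Dorir Administrative Region standard time.
The standard-time date in Dorir Administrative Region, November 20, 2031, falls between 27 April and 23 November, so daylight saving is in effect and Dorir Administrative Region is at UTC+00:30.
03:54 UTC + 0h30m = 04:24 local.

04:24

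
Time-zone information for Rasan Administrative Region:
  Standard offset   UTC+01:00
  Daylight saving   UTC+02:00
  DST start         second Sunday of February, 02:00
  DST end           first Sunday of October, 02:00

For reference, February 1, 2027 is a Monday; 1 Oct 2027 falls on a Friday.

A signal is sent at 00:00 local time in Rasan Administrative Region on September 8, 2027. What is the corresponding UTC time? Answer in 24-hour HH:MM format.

1 February 2027 is a Monday, so the first Sunday is February 7 and the second is February 14.
1 October 2027 is a Friday, so the first Sunday is October 3.
Daylight saving runs 14 February – 3 October; September 8, 2027 is inside that window, so Rasan Administrative Region is at UTC+02:00.
00:00 local − 2h = 22:00 UTC (rolling into the previous day, 7 September 2027).

22:00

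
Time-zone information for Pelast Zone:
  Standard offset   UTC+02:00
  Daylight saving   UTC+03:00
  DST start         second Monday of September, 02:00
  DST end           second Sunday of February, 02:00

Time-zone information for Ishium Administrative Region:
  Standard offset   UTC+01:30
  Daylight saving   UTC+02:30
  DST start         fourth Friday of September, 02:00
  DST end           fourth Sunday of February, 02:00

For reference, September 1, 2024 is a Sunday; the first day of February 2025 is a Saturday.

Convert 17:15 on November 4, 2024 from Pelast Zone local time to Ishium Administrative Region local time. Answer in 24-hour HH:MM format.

16:45

1 September 2024 is a Sunday, so the first Monday is September 2 and the second is September 9.
1 February 2025 is a Saturday, so the first Sunday is February 2 and the second is February 9.
Daylight saving runs 9 September 2024 – 9 February 2025; November 4, 2024 is inside that window, so Pelast Zone is at UTC+03:00.
17:15 Pelast Zone − 3h = 14:15 UTC.
1 September 2024 is a Sunday, so the first Friday is September 6 and the fourth is September 27.
1 February 2025 is a Saturday, so the first Sunday is February 2 and the fourth is February 23.
At the standard offset (UTC+01:30), 14:15 UTC + 1h30m = 15:45 Ishium Administrative Region standard time.
The standard-time date in Ishium Administrative Region, November 4, 2024, lies within the daylight-saving period (27 September 2024 – 23 February 2025), so Ishium Administrative Region is on daylight time, UTC+02:30.
14:15 UTC + 2h30m = 16:45 Ishium Administrative Region.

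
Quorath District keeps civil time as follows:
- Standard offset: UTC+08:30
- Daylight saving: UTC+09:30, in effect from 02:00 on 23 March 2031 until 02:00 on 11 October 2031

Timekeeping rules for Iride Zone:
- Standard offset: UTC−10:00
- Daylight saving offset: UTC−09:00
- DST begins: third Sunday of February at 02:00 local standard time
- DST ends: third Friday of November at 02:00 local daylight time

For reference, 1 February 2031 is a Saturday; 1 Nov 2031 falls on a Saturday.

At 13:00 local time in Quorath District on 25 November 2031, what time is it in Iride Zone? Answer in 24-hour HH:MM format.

25 November 2031 does not fall between 23 March and 11 October, so daylight saving is not in effect and Quorath District is at UTC+08:30.
13:00 Quorath District − 8h30m = 04:30 UTC.
1 February 2031 is a Saturday, so the first Sunday is February 2 and the third is February 16.
1 November 2031 is a Saturday, so the first Friday is November 7 and the third is November 21.
At the standard offset (UTC−10:00), 04:30 UTC − 10h = 18:30 Iride Zone standard time (rolling into the previous day, 24 November 2031).
The standard-time date in Iride Zone, 24 November 2031, does not fall between 16 February and 21 November, so daylight saving is not in effect and Iride Zone is at UTC−10:00.
04:30 UTC − 10h = 18:30 Iride Zone (rolling into the previous day, 24 November 2031).

18:30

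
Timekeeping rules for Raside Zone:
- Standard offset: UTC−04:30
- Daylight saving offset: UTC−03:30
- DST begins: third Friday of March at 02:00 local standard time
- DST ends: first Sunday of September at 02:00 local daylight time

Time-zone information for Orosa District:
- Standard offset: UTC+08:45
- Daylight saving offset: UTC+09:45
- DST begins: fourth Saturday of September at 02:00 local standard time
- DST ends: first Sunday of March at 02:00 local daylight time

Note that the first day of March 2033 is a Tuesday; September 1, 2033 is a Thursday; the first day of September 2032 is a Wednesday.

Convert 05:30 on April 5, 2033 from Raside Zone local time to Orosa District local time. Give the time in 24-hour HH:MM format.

1 March 2033 is a Tuesday, so the first Friday is March 4 and the third is March 18.
1 September 2033 is a Thursday, so the first Sunday is September 4.
April 5, 2033 falls between 18 March and 4 September, so daylight saving is in effect and Raside Zone is at UTC−03:30.
05:30 Raside Zone + 3h30m = 09:00 UTC.
1 September 2032 is a Wednesday, so the first Saturday is September 4 and the fourth is September 25.
1 March 2033 is a Tuesday, so the first Sunday is March 6.
At the standard offset (UTC+08:45), 09:00 UTC + 8h45m = 17:45 Orosa District standard time.
The standard-time date in Orosa District, April 5, 2033, is outside the daylight-saving period (25 September 2032 – 6 March 2033), so Orosa District is on standard time, UTC+08:45.
09:00 UTC + 8h45m = 17:45 Orosa District.

17:45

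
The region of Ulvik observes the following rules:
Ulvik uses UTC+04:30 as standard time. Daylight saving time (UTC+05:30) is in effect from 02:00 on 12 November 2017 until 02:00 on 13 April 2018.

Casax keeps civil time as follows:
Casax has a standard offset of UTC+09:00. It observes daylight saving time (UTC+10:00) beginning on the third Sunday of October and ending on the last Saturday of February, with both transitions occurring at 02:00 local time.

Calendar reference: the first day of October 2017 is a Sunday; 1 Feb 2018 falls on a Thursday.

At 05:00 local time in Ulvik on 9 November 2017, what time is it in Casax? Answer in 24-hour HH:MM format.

9 November 2017 is outside the daylight-saving period (12 November 2017 – 13 April 2018), so Ulvik is on standard time, UTC+04:30.
05:00 Ulvik − 4h30m = 00:30 UTC.
1 October 2017 is a Sunday, so the first Sunday is October 1 and the third is October 15.
1 February 2018 is a Thursday, so Saturdays fall on 3, 10, 17, 24; the last is February 24.
At the standard offset (UTC+09:00), 00:30 UTC + 9h = 09:30 Casax standard time.
Daylight saving runs 15 October 2017 – 24 February 2018; the standard-time date in Casax, 9 November 2017, is inside that window, so Casax is at UTC+10:00.
00:30 UTC + 10h = 10:30 Casax.

10:30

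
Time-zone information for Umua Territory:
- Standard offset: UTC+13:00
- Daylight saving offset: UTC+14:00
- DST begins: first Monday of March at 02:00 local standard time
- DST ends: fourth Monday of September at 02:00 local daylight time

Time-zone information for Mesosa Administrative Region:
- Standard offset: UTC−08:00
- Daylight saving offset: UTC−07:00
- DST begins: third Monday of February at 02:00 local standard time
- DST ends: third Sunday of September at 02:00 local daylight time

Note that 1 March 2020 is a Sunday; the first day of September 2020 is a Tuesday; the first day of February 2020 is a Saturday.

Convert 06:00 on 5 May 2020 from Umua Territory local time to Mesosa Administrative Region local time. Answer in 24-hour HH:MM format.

1 March 2020 is a Sunday, so the first Monday is March 2.
1 September 2020 is a Tuesday, so the first Monday is September 7 and the fourth is September 28.
5 May 2020 falls between 2 March and 28 September, so daylight saving is in effect and Umua Territory is at UTC+14:00.
06:00 Umua Territory − 14h = 16:00 UTC (rolling into the previous day, 4 May 2020).
1 February 2020 is a Saturday, so the first Monday is February 3 and the third is February 17.
1 September 2020 is a Tuesday, so the first Sunday is September 6 and the third is September 20.
At the standard offset (UTC−08:00), 16:00 UTC − 8h = 08:00 Mesosa Administrative Region standard time.
The standard-time date in Mesosa Administrative Region, 4 May 2020, falls between 17 February and 20 September, so daylight saving is in effect and Mesosa Administrative Region is at UTC−07:00.
16:00 UTC − 7h = 09:00 Mesosa Administrative Region.

09:00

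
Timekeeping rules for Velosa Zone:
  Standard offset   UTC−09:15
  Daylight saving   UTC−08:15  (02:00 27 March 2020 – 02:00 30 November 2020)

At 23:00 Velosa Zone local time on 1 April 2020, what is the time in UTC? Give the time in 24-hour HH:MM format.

07:15

1 April 2020 lies within the daylight-saving period (27 March – 30 November), so Velosa Zone is on daylight time, UTC−08:15.
23:00 local + 8h15m = 07:15 UTC (rolling into the next day, 2 April 2020).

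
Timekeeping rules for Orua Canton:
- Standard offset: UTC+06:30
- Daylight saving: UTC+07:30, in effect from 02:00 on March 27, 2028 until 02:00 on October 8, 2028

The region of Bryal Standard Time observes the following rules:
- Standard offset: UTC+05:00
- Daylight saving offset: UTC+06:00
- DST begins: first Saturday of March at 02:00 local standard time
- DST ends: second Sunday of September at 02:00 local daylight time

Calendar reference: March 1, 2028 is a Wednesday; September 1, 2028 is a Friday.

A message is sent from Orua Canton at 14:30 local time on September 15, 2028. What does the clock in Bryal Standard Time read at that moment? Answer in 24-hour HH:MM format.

Daylight saving runs 27 March – 8 October; September 15, 2028 is inside that window, so Orua Canton is at UTC+07:30.
14:30 Orua Canton − 7h30m = 07:00 UTC.
1 March 2028 is a Wednesday, so the first Saturday is March 4.
1 September 2028 is a Friday, so the first Sunday is September 3 and the second is September 10.
At the standard offset (UTC+05:00), 07:00 UTC + 5h = 12:00 Bryal Standard Time standard time.
Daylight saving runs 4 March – 10 September; the standard-time date in Bryal Standard Time, September 15, 2028, is outside that window, so Bryal Standard Time is on standard time at UTC+05:00.
07:00 UTC + 5h = 12:00 Bryal Standard Time.

12:00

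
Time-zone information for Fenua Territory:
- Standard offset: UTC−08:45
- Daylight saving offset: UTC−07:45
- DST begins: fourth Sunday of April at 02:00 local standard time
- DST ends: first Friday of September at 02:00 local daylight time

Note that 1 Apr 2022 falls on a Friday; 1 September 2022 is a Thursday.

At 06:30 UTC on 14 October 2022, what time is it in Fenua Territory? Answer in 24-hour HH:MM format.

21:45

1 April 2022 is a Friday, so the first Sunday is April 3 and the fourth is April 24.
1 September 2022 is a Thursday, so the first Friday is September 2.
At the standard offset (UTC−08:45), 06:30 UTC − 8h45m = 21:45 Fenua Territory standard time (rolling into the previous day, 13 October 2022).
The standard-time date in Fenua Territory, 13 October 2022, does not fall between 24 April and 2 September, so daylight saving is not in effect and Fenua Territory is at UTC−08:45.
06:30 UTC − 8h45m = 21:45 local (rolling into the previous day, 13 October 2022).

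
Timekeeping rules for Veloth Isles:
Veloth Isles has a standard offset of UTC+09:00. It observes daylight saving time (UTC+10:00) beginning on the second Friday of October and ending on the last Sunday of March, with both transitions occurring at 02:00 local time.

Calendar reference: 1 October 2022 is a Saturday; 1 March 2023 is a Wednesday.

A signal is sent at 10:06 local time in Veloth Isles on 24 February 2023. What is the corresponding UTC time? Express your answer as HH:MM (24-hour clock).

1 October 2022 is a Saturday, so the first Friday is October 7 and the second is October 14.
1 March 2023 is a Wednesday, so Sundays fall on 5, 12, 19, 26; the last is March 26.
24 February 2023 falls between 14 October 2022 and 26 March 2023, so daylight saving is in effect and Veloth Isles is at UTC+10:00.
10:06 local − 10h = 00:06 UTC.

00:06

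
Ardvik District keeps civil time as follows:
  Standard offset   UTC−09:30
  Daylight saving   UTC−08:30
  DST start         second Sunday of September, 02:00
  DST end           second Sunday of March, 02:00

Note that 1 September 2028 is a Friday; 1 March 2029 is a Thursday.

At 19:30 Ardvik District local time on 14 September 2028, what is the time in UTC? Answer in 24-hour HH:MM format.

1 September 2028 is a Friday, so the first Sunday is September 3 and the second is September 10.
1 March 2029 is a Thursday, so the first Sunday is March 4 and the second is March 11.
14 September 2028 falls between 10 September 2028 and 11 March 2029, so daylight saving is in effect and Ardvik District is at UTC−08:30.
19:30 local + 8h30m = 04:00 UTC (rolling into the next day, 15 September 2028).

04:00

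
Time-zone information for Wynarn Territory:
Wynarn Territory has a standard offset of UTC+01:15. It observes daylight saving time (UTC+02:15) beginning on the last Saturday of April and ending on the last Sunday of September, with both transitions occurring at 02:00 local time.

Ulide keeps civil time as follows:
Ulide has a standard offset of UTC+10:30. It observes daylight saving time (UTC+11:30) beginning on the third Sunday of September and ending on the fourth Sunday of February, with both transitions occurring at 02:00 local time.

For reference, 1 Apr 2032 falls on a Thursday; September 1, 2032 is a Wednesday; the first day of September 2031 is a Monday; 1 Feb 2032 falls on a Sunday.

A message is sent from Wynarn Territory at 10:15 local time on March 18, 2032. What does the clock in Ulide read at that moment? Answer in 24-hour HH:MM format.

1 April 2032 is a Thursday, so Saturdays fall on 3, 10, 17, 24; the last is April 24.
1 September 2032 is a Wednesday, so Sundays fall on 5, 12, 19, 26; the last is September 26.
Daylight saving runs 24 April – 26 September; March 18, 2032 is outside that window, so Wynarn Territory is on standard time at UTC+01:15.
10:15 Wynarn Territory − 1h15m = 09:00 UTC.
1 September 2031 is a Monday, so the first Sunday is September 7 and the third is September 21.
1 February 2032 is a Sunday, so the first Sunday is February 1 and the fourth is February 22.
At the standard offset (UTC+10:30), 09:00 UTC + 10h30m = 19:30 Ulide standard time.
The standard-time date in Ulide, March 18, 2032, is outside the daylight-saving period (21 September 2031 – 22 February 2032), so Ulide is on standard time, UTC+10:30.
09:00 UTC + 10h30m = 19:30 Ulide.

19:30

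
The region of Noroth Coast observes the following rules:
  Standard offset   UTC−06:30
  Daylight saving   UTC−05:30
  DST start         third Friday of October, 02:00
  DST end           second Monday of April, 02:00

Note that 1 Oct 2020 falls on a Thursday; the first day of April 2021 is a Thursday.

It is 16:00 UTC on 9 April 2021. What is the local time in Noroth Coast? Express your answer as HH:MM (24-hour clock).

1 October 2020 is a Thursday, so the first Friday is October 2 and the third is October 16.
1 April 2021 is a Thursday, so the first Monday is April 5 and the second is April 12.
At the standard offset (UTC−06:30), 16:00 UTC − 6h30m = 09:30 Noroth Coast standard time.
Daylight saving runs 16 October 2020 – 12 April 2021; the standard-time date in Noroth Coast, 9 April 2021, is inside that window, so Noroth Coast is at UTC−05:30.
16:00 UTC − 5h30m = 10:30 local.

10:30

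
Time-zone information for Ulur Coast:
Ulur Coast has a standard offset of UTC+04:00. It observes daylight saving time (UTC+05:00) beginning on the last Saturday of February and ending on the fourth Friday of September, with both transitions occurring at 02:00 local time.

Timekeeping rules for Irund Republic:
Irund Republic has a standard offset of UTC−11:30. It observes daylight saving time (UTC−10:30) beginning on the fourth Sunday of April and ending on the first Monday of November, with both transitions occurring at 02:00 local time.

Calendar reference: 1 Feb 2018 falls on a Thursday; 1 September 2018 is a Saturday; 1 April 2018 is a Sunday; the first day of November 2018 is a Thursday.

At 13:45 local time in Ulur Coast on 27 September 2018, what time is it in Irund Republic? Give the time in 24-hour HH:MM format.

1 February 2018 is a Thursday, so Saturdays fall on 3, 10, 17, 24; the last is February 24.
1 September 2018 is a Saturday, so the first Friday is September 7 and the fourth is September 28.
27 September 2018 lies within the daylight-saving period (24 February – 28 September), so Ulur Coast is on daylight time, UTC+05:00.
13:45 Ulur Coast − 5h = 08:45 UTC.
1 April 2018 is a Sunday, so the first Sunday is April 1 and the fourth is April 22.
1 November 2018 is a Thursday, so the first Monday is November 5.
At the standard offset (UTC−11:30), 08:45 UTC − 11h30m = 21:15 Irund Republic standard time (rolling into the previous day, 26 September 2018).
The standard-time date in Irund Republic, 26 September 2018, falls between 22 April and 5 November, so daylight saving is in effect and Irund Republic is at UTC−10:30.
08:45 UTC − 10h30m = 22:15 Irund Republic (rolling into the previous day, 26 September 2018).

22:15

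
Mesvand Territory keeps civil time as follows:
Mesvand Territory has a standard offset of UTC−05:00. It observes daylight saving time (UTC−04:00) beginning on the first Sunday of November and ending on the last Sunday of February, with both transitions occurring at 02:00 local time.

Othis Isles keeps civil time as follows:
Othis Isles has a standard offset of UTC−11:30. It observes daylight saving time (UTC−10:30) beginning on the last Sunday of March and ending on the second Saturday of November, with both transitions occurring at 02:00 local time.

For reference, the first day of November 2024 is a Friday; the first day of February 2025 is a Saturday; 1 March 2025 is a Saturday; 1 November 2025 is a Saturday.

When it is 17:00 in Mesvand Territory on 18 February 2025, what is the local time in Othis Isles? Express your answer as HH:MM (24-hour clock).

1 November 2024 is a Friday, so the first Sunday is November 3.
1 February 2025 is a Saturday, so Sundays fall on 2, 9, 16, 23; the last is February 23.
18 February 2025 lies within the daylight-saving period (3 November 2024 – 23 February 2025), so Mesvand Territory is on daylight time, UTC−04:00.
17:00 Mesvand Territory + 4h = 21:00 UTC.
1 March 2025 is a Saturday, so Sundays fall on 2, 9, 16, 23, 30; the last is March 30.
1 November 2025 is a Saturday, so the first Saturday is November 1 and the second is November 8.
At the standard offset (UTC−11:30), 21:00 UTC − 11h30m = 09:30 Othis Isles standard time.
The standard-time date in Othis Isles, 18 February 2025, does not fall between 30 March and 8 November, so daylight saving is not in effect and Othis Isles is at UTC−11:30.
21:00 UTC − 11h30m = 09:30 Othis Isles.

09:30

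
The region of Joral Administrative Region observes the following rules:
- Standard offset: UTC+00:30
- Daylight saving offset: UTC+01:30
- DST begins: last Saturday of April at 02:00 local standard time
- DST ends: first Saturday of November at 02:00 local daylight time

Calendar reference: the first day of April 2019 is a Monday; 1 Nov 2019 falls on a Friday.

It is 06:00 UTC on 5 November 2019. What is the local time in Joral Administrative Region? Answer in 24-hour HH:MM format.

06:30

1 April 2019 is a Monday, so Saturdays fall on 6, 13, 20, 27; the last is April 27.
1 November 2019 is a Friday, so the first Saturday is November 2.
At the standard offset (UTC+00:30), 06:00 UTC + 0h30m = 06:30 Joral Administrative Region standard time.
The standard-time date in Joral Administrative Region, 5 November 2019, is outside the daylight-saving period (27 April – 2 November), so Joral Administrative Region is on standard time, UTC+00:30.
06:00 UTC + 0h30m = 06:30 local.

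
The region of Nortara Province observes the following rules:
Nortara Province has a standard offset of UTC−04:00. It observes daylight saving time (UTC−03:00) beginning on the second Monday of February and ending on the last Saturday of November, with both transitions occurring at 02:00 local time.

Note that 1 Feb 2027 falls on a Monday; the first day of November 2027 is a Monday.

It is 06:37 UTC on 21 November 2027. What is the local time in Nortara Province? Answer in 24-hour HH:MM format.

03:37

1 February 2027 is a Monday, so the first Monday is February 1 and the second is February 8.
1 November 2027 is a Monday, so Saturdays fall on 6, 13, 20, 27; the last is November 27.
At the standard offset (UTC−04:00), 06:37 UTC − 4h = 02:37 Nortara Province standard time.
The standard-time date in Nortara Province, 21 November 2027, lies within the daylight-saving period (8 February – 27 November), so Nortara Province is on daylight time, UTC−03:00.
06:37 UTC − 3h = 03:37 local.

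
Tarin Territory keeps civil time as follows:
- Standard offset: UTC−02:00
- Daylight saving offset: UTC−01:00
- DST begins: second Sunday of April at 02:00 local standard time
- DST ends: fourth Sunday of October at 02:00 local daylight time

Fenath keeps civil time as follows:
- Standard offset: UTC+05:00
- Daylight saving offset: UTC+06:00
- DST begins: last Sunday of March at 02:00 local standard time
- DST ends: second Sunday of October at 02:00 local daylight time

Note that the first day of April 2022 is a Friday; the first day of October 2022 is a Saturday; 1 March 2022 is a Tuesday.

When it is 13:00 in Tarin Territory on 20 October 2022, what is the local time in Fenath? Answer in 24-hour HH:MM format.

1 April 2022 is a Friday, so the first Sunday is April 3 and the second is April 10.
1 October 2022 is a Saturday, so the first Sunday is October 2 and the fourth is October 23.
20 October 2022 falls between 10 April and 23 October, so daylight saving is in effect and Tarin Territory is at UTC−01:00.
13:00 Tarin Territory + 1h = 14:00 UTC.
1 March 2022 is a Tuesday, so Sundays fall on 6, 13, 20, 27; the last is March 27.
1 October 2022 is a Saturday, so the first Sunday is October 2 and the second is October 9.
At the standard offset (UTC+05:00), 14:00 UTC + 5h = 19:00 Fenath standard time.
The standard-time date in Fenath, 20 October 2022, is outside the daylight-saving period (27 March – 9 October), so Fenath is on standard time, UTC+05:00.
14:00 UTC + 5h = 19:00 Fenath.

19:00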